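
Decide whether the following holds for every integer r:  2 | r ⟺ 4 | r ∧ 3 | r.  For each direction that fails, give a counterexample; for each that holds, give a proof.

Not equivalent: only (⇐) holds.

[⇒] This fails: take r = 2. Certainly 2 ∣ 2, but 4 ∤ 2.

[⇐] Suppose 4 ∣ r and 3 ∣ r. Any common multiple of 4 and 3 is a multiple of their lcm; here gcd(4, 3) = 1, so lcm(4, 3) = 4·3 = 12, so 12 ∣ r. Since 2 ∣ 12, it follows that 2 ∣ r.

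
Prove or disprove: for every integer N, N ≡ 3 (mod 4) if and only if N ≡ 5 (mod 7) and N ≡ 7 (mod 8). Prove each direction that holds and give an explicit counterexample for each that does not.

The forward direction fails; the converse holds.

(⇒) This fails: N = 3 gives 3 ≡ 3 (mod 4) but 3 ≡ 3 (mod 7), so the conjunction on the right does not hold.

(⇐) Conversely, if N ≡ 5 (mod 7) and N ≡ 7 (mod 8), then by the Chinese remainder theorem N ≡ 47 (mod 56). Since 47 ≡ 3 (mod 4) and 4 ∣ 56, we get N ≡ 3 (mod 4).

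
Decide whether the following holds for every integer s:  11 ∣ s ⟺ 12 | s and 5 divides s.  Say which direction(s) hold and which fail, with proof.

Neither implication holds.

(→) This fails: take s = 11. Certainly 11 ∣ 11, but 12 ∤ 11.

(←) This fails: take s = 60. Both 12 ∣ 60 and 5 ∣ 60, yet 60 is not a multiple of 11 (since 60 = 5·11 + 5), so 11 ∤ 60.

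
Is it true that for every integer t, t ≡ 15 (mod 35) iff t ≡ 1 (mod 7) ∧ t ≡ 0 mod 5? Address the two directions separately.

[⇒] Suppose t ≡ 15 (mod 35); write t = 35j + 15. Since 7 ∣ 35, reducing mod 7 gives t ≡ 15 ≡ 1 (mod 7); since 5 ∣ 35, reducing mod 5 gives t ≡ 15 ≡ 0 (mod 5).

[⇐] Conversely, if t ≡ 1 (mod 7) and t ≡ 0 (mod 5), then by the Chinese remainder theorem t ≡ 15 (mod 35). This is exactly t ≡ 15 (mod 35).

Both implications hold.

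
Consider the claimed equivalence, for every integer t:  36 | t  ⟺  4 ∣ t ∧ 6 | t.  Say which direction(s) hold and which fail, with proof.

Only the forward direction holds.

Forward direction. If 36 ∣ t, write t = 36q. Since 36 = 9·4, t = 4·(9q), so 4 ∣ t; and since 36 = 6·6, t = 6·(6q), so 6 ∣ t.

Converse. This fails: take t = 12. Both 4 ∣ 12 and 6 ∣ 12, yet 12 is not a multiple of 36 (since 12 = 0·36 + 12), so 36 ∤ 12.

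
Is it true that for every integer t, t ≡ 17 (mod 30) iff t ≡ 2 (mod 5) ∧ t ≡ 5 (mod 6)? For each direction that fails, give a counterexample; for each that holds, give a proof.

Equivalent; both directions hold.

(←) If t ≡ 2 (mod 5) and t ≡ 5 (mod 6), then by the Chinese remainder theorem t ≡ 17 (mod 30). This is exactly t ≡ 17 (mod 30).

(→) Suppose t ≡ 17 (mod 30); write t = 30j + 17. Since 5 ∣ 30, reducing mod 5 gives t ≡ 17 ≡ 2 (mod 5); since 6 ∣ 30, reducing mod 6 gives t ≡ 17 ≡ 5 (mod 6).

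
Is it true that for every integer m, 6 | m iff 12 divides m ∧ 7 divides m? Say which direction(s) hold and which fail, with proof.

Only the converse holds.

(⟹) This fails: take m = 6. Certainly 6 ∣ 6, but 12 ∤ 6.

(⟸) Suppose 12 ∣ m and 7 ∣ m. Any common multiple of 12 and 7 is a multiple of their lcm; here gcd(12, 7) = 1, so lcm(12, 7) = 12·7 = 84, so 84 ∣ m. Since 6 ∣ 84, it follows that 6 ∣ m.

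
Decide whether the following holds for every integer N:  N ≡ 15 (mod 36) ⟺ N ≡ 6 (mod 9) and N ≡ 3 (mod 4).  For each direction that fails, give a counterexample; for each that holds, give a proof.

Both directions hold.

[⇒] Suppose N ≡ 15 (mod 36); write N = 36j + 15. Since 9 ∣ 36, reducing mod 9 gives N ≡ 15 ≡ 6 (mod 9); since 4 ∣ 36, reducing mod 4 gives N ≡ 15 ≡ 3 (mod 4).

[⇐] Conversely, if N ≡ 6 (mod 9) and N ≡ 3 (mod 4), then by the Chinese remainder theorem N ≡ 15 (mod 36). This is exactly N ≡ 15 (mod 36).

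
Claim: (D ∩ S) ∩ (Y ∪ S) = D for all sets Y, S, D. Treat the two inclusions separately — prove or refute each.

(⟹) Let x ∈ (D ∩ S) ∩ (Y ∪ S). Then either x ∈ S ∩ D and x ∉ Y; or x ∈ Y ∩ S ∩ D. In each case x ∈ D, so (D ∩ S) ∩ (Y ∪ S) ⊆ D.

(⟸) This inclusion fails. Take Y = ∅, S = ∅, D = {1}; then 1 ∈ D but 1 ∉ (D ∩ S) ∩ (Y ∪ S).

(⊆) holds; (⊇) fails.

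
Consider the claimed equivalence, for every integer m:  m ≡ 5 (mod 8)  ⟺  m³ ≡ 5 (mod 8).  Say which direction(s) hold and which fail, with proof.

Forward direction. Suppose m ≡ 5 (mod 8). Write m = 8j + 5. Then (8j + 5)³ = 512j³ + 960j² + 600j + 125 = 8(64j³ + 120j² + 75j + 15) + 5, so m³ ≡ 5 (mod 8).

Converse. For the converse, argue contrapositively. If m ≢ 5 (mod 8), then m is congruent to one of 0, 1, 2, 3, 4, 6, 7 modulo 8, and these give m³ ≡ 0, 1, 0, 3, 0, 0, 7 respectively — never 5.

Both implications hold.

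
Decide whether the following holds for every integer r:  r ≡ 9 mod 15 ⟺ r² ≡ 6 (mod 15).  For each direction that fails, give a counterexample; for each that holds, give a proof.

The forward direction holds; the converse fails.

(⟸) This fails: take r = 6. Then 6² = 36 ≡ 6 (mod 15), yet 6 ≡ 6 (mod 15), not 9.

(⟹) Suppose r ≡ 9 mod 15. Write r = 15j + 9. Then (15j + 9)² = 225j² + 270j + 81 = 15(15j² + 18j + 5) + 6, so r² ≡ 6 (mod 15).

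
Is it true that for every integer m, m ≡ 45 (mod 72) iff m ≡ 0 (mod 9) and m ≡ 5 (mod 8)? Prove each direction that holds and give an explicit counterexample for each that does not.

Equivalent; both directions hold.

(⟹) Suppose m ≡ 45 (mod 72); write m = 72j + 45. Since 9 ∣ 72, reducing mod 9 gives m ≡ 45 ≡ 0 (mod 9); since 8 ∣ 72, reducing mod 8 gives m ≡ 45 ≡ 5 (mod 8).

(⟸) Conversely, if m ≡ 0 (mod 9) and m ≡ 5 (mod 8), then by the Chinese remainder theorem m ≡ 45 (mod 72). This is exactly m ≡ 45 (mod 72).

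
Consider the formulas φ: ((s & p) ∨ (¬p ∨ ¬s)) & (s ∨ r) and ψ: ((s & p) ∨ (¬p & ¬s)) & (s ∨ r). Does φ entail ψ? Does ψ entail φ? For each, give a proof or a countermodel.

(⇒) fails; (⇐) holds.

Converse. Assume the antecedent. If r is true, the consequent reduces to true regardless of the other variables. If r is false, the antecedent forces (r = F, s = T, p = T), and the consequent holds there. Either way the consequent holds.

Forward direction. This fails. Under r = F, s = T, p = F, the left side is true but the right side is false.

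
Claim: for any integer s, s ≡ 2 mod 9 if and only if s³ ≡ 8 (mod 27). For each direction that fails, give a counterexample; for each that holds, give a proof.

(⟹) Suppose s ≡ 2 (mod 9). Working modulo 27, s ∈ {2, 11, 20}; for each such r, r³ ≡ 8 (mod 27).

(⟸) Conversely, the residues r modulo 27 with r³ ≡ 8 (mod 27) are exactly {2, 11, 20}, and each is ≡ 2 (mod 9).

Both directions hold.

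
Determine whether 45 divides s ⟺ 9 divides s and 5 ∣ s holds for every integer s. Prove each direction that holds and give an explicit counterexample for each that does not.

[⇒] If 45 ∣ s, write s = 45q. Since 45 = 5·9, s = 9·(5q), so 9 ∣ s; and since 45 = 9·5, s = 5·(9q), so 5 ∣ s.

[⇐] Suppose 9 ∣ s and 5 ∣ s. Any common multiple of 9 and 5 is a multiple of their lcm; here gcd(9, 5) = 1, so lcm(9, 5) = 9·5 = 45, so 45 ∣ s.

The biconditional holds.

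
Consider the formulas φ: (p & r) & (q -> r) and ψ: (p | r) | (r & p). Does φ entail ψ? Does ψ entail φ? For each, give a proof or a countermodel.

(⇒) holds; (⇐) fails.

(⇒) Assume the antecedent. If p is true, (p | r) | (r & p) reduces to true regardless of the other variables. If p is false, the antecedent cannot hold. Either way (p | r) | (r & p) holds.

(⇐) This fails. Under p = T, r = F, q = F, the left side is false but the right side is true.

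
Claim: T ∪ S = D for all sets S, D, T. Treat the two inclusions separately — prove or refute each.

Both inclusions fail.

(⟹) This inclusion fails. Take S = {1}, D = ∅, T = ∅; then 1 ∈ T ∪ S but 1 ∉ D.

(⟸) This inclusion fails. Take S = ∅, D = {1}, T = ∅; then 1 ∈ D but 1 ∉ T ∪ S.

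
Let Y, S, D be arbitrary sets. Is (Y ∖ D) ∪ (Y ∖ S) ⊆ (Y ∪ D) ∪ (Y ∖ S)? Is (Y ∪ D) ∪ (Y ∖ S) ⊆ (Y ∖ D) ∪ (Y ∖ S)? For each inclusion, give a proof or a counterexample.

Reverse inclusion. This inclusion fails. Take Y = ∅, S = ∅, D = {1}; then 1 ∈ (Y ∪ D) ∪ (Y ∖ S) but 1 ∉ (Y ∖ D) ∪ (Y ∖ S).

Forward inclusion. Let x ∈ (Y ∖ D) ∪ (Y ∖ S). Then either x ∈ Y and x ∉ S, D; or x ∈ Y ∩ S and x ∉ D; or x ∈ Y ∩ D and x ∉ S. In each case x ∈ (Y ∪ D) ∪ (Y ∖ S), so (Y ∖ D) ∪ (Y ∖ S) ⊆ (Y ∪ D) ∪ (Y ∖ S).

The sets are not equal: only the forward inclusion holds.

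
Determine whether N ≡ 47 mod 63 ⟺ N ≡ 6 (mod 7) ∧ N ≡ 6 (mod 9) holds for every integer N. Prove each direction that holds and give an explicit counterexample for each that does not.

Forward direction. This fails: N = 47 gives 47 ≡ 47 (mod 63) but 47 ≡ 5 (mod 7), so the conjunction on the right does not hold.

Converse. This fails: N = 6 satisfies both congruences on the right (6 ≡ 6 mod 7 and 6 ≡ 6 mod 9) yet 6 ≡ 6 (mod 63), not 47.

Neither direction holds.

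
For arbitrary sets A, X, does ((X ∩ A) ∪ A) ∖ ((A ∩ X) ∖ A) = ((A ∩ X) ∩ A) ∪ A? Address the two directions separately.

Forward inclusion. Let x ∈ ((X ∩ A) ∪ A) ∖ ((A ∩ X) ∖ A). Then either x ∈ A and x ∉ X; or x ∈ A ∩ X. In each case x ∈ ((A ∩ X) ∩ A) ∪ A, so ((X ∩ A) ∪ A) ∖ ((A ∩ X) ∖ A) ⊆ ((A ∩ X) ∩ A) ∪ A.

Reverse inclusion. Let x ∈ ((A ∩ X) ∩ A) ∪ A. Then either x ∈ A and x ∉ X; or x ∈ A ∩ X. In each case x ∈ ((X ∩ A) ∪ A) ∖ ((A ∩ X) ∖ A), so ((A ∩ X) ∩ A) ∪ A ⊆ ((X ∩ A) ∪ A) ∖ ((A ∩ X) ∖ A).

Both inclusions hold.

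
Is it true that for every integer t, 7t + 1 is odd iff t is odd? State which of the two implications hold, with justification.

(⇒) fails and (⇐) fails.

[⇒] This fails: t = 2 gives 7t + 1 = 15, which is odd, but 2 is even, not odd.

[⇐] This also fails: t = 5 is odd, but 7t + 1 = 36 is even, not odd.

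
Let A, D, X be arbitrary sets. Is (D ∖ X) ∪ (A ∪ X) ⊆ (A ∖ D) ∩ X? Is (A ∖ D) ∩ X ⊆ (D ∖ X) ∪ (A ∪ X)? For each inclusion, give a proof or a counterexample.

(⟹) This inclusion fails. Take A = {1}, D = ∅, X = ∅; then 1 ∈ (D ∖ X) ∪ (A ∪ X) but 1 ∉ (A ∖ D) ∩ X.

(⟸) Let x ∈ (A ∖ D) ∩ X. Then x ∈ A ∩ X and x ∉ D, from which x ∈ (D ∖ X) ∪ (A ∪ X).

Only the reverse inclusion holds.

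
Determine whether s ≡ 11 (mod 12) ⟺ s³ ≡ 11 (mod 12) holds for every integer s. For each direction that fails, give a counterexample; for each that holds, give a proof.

(⇐) For the converse, argue contrapositively. If s ≢ 11 (mod 12), then s is congruent to one of 0, 1, 2, 3, 4, 5, 6, 7, 8, 9, 10 modulo 12, and these give s³ ≡ 0, 1, 8, 3, 4, 5, 0, 7, 8, 9, 4 respectively — never 11.

(⇒) Suppose s ≡ 11 (mod 12). Write s = 12j + 11. Then (12j + 11)³ = 1728j³ + 4752j² + 4356j + 1331 = 12(144j³ + 396j² + 363j + 110) + 11, so s³ ≡ 11 (mod 12).

Both implications hold.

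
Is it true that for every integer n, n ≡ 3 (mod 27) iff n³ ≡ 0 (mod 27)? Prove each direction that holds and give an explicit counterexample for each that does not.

(←) This fails: take n = 0. Then 0³ = 0 ≡ 0 (mod 27), yet 0 ≡ 0 (mod 27), not 3.

(→) Suppose n ≡ 3 (mod 27). Write n = 27j + 3. Then (27j + 3)³ = 19683j³ + 6561j² + 729j + 27 = 27(729j³ + 243j² + 27j + 1) + 0, so n³ ≡ 0 (mod 27).

The forward direction holds; the converse fails.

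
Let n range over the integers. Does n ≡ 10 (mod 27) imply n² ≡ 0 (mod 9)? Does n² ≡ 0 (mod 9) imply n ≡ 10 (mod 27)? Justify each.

(⟹) This fails: take n = 10. Then 10 ≡ 10 (mod 27), but 10² = 100 ≡ 1 (mod 9), not 0.

(⟸) This fails: take n = 0. Then 0² = 0 ≡ 0 (mod 9), yet 0 ≡ 0 (mod 27), not 10.

Neither direction holds.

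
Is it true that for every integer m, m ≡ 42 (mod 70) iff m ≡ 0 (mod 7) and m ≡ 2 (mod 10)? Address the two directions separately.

Both directions hold; the statement is true.

(⟹) Suppose m ≡ 42 (mod 70); write m = 70j + 42. Since 7 ∣ 70, reducing mod 7 gives m ≡ 42 ≡ 0 (mod 7); since 10 ∣ 70, reducing mod 10 gives m ≡ 42 ≡ 2 (mod 10).

(⟸) Conversely, if m ≡ 0 (mod 7) and m ≡ 2 (mod 10), then by the Chinese remainder theorem m ≡ 42 (mod 70). This is exactly m ≡ 42 (mod 70).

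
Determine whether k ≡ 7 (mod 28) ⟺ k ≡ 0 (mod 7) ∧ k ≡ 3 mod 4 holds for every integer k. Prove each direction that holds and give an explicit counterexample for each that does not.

Both directions hold.

[⇒] Suppose k ≡ 7 (mod 28); write k = 28j + 7. Since 7 ∣ 28, reducing mod 7 gives k ≡ 7 ≡ 0 (mod 7); since 4 ∣ 28, reducing mod 4 gives k ≡ 7 ≡ 3 (mod 4).

[⇐] Conversely, if k ≡ 0 (mod 7) and k ≡ 3 (mod 4), then by the Chinese remainder theorem k ≡ 7 (mod 28). This is exactly k ≡ 7 (mod 28).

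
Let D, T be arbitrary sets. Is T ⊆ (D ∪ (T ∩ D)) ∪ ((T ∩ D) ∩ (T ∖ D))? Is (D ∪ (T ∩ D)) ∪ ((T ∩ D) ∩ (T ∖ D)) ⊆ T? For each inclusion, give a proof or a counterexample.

(⟹) This inclusion fails. Take D = ∅, T = {1}; then 1 ∈ T but 1 ∉ (D ∪ (T ∩ D)) ∪ ((T ∩ D) ∩ (T ∖ D)).

(⟸) This inclusion fails. Take D = {1}, T = ∅; then 1 ∈ (D ∪ (T ∩ D)) ∪ ((T ∩ D) ∩ (T ∖ D)) but 1 ∉ T.

(⊆) fails and (⊇) fails.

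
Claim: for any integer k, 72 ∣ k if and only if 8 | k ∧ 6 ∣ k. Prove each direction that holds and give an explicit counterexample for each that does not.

Only the forward implication holds.

(⇒) If 72 ∣ k, write k = 72q. Since 72 = 9·8, k = 8·(9q), so 8 ∣ k; and since 72 = 12·6, k = 6·(12q), so 6 ∣ k.

(⇐) This fails: take k = 24. Both 8 ∣ 24 and 6 ∣ 24, yet 24 is not a multiple of 72 (since 24 = 0·72 + 24), so 72 ∤ 24.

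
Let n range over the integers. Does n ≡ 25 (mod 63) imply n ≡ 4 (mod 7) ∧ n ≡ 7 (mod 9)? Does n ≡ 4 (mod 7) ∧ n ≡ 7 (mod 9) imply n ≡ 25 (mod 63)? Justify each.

(⟹) Suppose n ≡ 25 (mod 63); write n = 63j + 25. Since 7 ∣ 63, reducing mod 7 gives n ≡ 25 ≡ 4 (mod 7); since 9 ∣ 63, reducing mod 9 gives n ≡ 25 ≡ 7 (mod 9).

(⟸) Conversely, if n ≡ 4 (mod 7) and n ≡ 7 (mod 9), then by the Chinese remainder theorem n ≡ 25 (mod 63). This is exactly n ≡ 25 (mod 63).

The biconditional holds.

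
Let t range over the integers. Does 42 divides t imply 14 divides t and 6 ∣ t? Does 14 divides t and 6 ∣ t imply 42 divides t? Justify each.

(⟹) If 42 ∣ t, write t = 42q. Since 42 = 3·14, t = 14·(3q), so 14 ∣ t; and since 42 = 7·6, t = 6·(7q), so 6 ∣ t.

(⟸) Suppose 14 ∣ t and 6 ∣ t. Any common multiple of 14 and 6 is a multiple of their lcm; here lcm(14, 6) = 14·6/gcd(14, 6) = 84/2 = 42, so 42 ∣ t.

Both directions hold; the statement is true.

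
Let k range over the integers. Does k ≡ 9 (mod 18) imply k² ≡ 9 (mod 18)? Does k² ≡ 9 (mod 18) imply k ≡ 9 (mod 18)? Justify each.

The forward direction holds; the converse fails.

(⇒) Suppose k ≡ 9 (mod 18). Write k = 18j + 9. Then (18j + 9)² = 324j² + 324j + 81 = 18(18j² + 18j + 4) + 9, so k² ≡ 9 (mod 18).

(⇐) This fails: take k = 3. Then 3² = 9 ≡ 9 (mod 18), yet 3 ≡ 3 (mod 18), not 9.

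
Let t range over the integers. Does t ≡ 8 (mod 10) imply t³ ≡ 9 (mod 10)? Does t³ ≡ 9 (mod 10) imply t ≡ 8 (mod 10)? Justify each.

(⇒) fails and (⇐) fails.

(⟹) This fails: take t = 8. Then 8 ≡ 8 (mod 10), but 8³ = 512 ≡ 2 (mod 10), not 9.

(⟸) This fails: take t = 9. Then 9³ = 729 ≡ 9 (mod 10), yet 9 ≡ 9 (mod 10), not 8.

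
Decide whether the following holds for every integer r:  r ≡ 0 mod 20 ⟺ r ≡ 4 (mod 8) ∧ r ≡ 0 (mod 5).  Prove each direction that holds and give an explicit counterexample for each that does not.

The forward direction fails; the converse holds.

(⟹) This fails: r = 0 gives 0 ≡ 0 (mod 20) but 0 ≡ 0 (mod 8), so the conjunction on the right does not hold.

(⟸) Conversely, if r ≡ 4 (mod 8) and r ≡ 0 (mod 5), then by the Chinese remainder theorem r ≡ 20 (mod 40). Since 20 ≡ 0 (mod 20) and 20 ∣ 40, we get r ≡ 0 (mod 20).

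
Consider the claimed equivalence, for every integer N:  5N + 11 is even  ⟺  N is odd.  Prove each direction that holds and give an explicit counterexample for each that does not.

Both directions hold; the statement is true.

(←) Suppose N is odd; write N = 2j + 1. Then 5N + 11 = 5·(2j + 1) + 11 = 2·5j + 16, which is even.

(→) Suppose 5N + 11 is even. Since 5 is odd, 5N and N have the same parity, so 5N + 11 ≡ N + 11 (mod 2). As 11 is odd, 5N + 11 is even exactly when N is odd. Thus N is odd.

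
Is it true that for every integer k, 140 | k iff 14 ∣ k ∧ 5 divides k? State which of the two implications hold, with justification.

[⇒] If 140 ∣ k, write k = 140q. Since 140 = 10·14, k = 14·(10q), so 14 ∣ k; and since 140 = 28·5, k = 5·(28q), so 5 ∣ k.

[⇐] This fails: take k = 70. Both 14 ∣ 70 and 5 ∣ 70, yet 70 is not a multiple of 140 (since 70 = 0·140 + 70), so 140 ∤ 70.

(⇒) holds; (⇐) fails.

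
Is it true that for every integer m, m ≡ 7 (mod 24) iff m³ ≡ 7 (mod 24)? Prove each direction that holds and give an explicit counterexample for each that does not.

The biconditional holds.

(→) Suppose m ≡ 7 (mod 24). Write m = 24j + 7. Then (24j + 7)³ = 13824j³ + 12096j² + 3528j + 343 = 24(576j³ + 504j² + 147j + 14) + 7, so m³ ≡ 7 (mod 24).

(←) Conversely, suppose m³ ≡ 7 (mod 24). The only residue r in {0, …, 23} with r³ ≡ 7 (mod 24) is r = 7, so m ≡ 7 (mod 24).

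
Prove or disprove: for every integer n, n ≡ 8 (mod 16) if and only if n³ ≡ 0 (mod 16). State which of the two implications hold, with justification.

Only the forward implication holds.

[⇒] Suppose n ≡ 8 (mod 16). Write n = 16j + 8. Then (16j + 8)³ = 4096j³ + 6144j² + 3072j + 512 = 16(256j³ + 384j² + 192j + 32) + 0, so n³ ≡ 0 (mod 16).

[⇐] This fails: take n = 0. Then 0³ = 0 ≡ 0 (mod 16), yet 0 ≡ 0 (mod 16), not 8.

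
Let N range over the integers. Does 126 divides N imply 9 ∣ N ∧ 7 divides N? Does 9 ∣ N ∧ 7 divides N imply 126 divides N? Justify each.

(⇒) holds; (⇐) fails.

(⇐) This fails: take N = 63. Both 9 ∣ 63 and 7 ∣ 63, yet 63 is not a multiple of 126 (since 63 = 0·126 + 63), so 126 ∤ 63.

(⇒) If 126 ∣ N, write N = 126q. Since 126 = 14·9, N = 9·(14q), so 9 ∣ N; and since 126 = 18·7, N = 7·(18q), so 7 ∣ N.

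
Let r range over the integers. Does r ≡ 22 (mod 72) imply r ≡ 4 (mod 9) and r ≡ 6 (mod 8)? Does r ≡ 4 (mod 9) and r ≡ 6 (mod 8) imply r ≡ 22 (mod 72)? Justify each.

Both implications hold.

(⟹) Suppose r ≡ 22 (mod 72); write r = 72j + 22. Since 9 ∣ 72, reducing mod 9 gives r ≡ 22 ≡ 4 (mod 9); since 8 ∣ 72, reducing mod 8 gives r ≡ 22 ≡ 6 (mod 8).

(⟸) Conversely, if r ≡ 4 (mod 9) and r ≡ 6 (mod 8), then by the Chinese remainder theorem r ≡ 22 (mod 72). This is exactly r ≡ 22 (mod 72).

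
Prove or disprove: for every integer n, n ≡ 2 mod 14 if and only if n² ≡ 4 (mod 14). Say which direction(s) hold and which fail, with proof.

[⇒] Suppose n ≡ 2 mod 14. Write n = 14j + 2. Then (14j + 2)² = 196j² + 56j + 4 = 14(14j² + 4j) + 4, so n² ≡ 4 (mod 14).

[⇐] This fails: take n = 12. Then 12² = 144 ≡ 4 (mod 14), yet 12 ≡ 12 (mod 14), not 2.

Not equivalent: only (⇒) holds.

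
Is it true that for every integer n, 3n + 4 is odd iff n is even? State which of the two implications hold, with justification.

(⇒) This fails: n = 3 gives 3n + 4 = 13, which is odd, but 3 is odd, not even.

(⇐) This also fails: n = 0 is even, but 3n + 4 = 4 is even, not odd.

(⇒) fails and (⇐) fails.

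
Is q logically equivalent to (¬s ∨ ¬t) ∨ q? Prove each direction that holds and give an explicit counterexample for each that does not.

(⟸) This fails. Under s = F, q = F, t = F, the left side is false but the right side is true.

(⟹) Assume the antecedent. If s is true, the antecedent forces (s = T, q = T, t = F) or (s = T, q = T, t = T), and (¬s ∨ ¬t) ∨ q holds there. If s is false, (¬s ∨ ¬t) ∨ q reduces to true regardless of the other variables. Either way (¬s ∨ ¬t) ∨ q holds.

Only the forward direction holds.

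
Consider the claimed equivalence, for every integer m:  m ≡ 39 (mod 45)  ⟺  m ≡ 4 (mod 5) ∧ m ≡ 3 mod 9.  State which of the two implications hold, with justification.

Both directions hold; the statement is true.

(⇒) Suppose m ≡ 39 (mod 45); write m = 45j + 39. Since 5 ∣ 45, reducing mod 5 gives m ≡ 39 ≡ 4 (mod 5); since 9 ∣ 45, reducing mod 9 gives m ≡ 39 ≡ 3 (mod 9).

(⇐) Conversely, if m ≡ 4 (mod 5) and m ≡ 3 (mod 9), then by the Chinese remainder theorem m ≡ 39 (mod 45). This is exactly m ≡ 39 (mod 45).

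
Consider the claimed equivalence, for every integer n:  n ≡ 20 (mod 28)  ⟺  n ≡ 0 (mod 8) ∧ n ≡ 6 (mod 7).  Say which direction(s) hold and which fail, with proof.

Only the reverse direction holds.

(→) This fails: n = 20 gives 20 ≡ 20 (mod 28) but 20 ≡ 4 (mod 8), so the conjunction on the right does not hold.

(←) Conversely, if n ≡ 0 (mod 8) and n ≡ 6 (mod 7), then by the Chinese remainder theorem n ≡ 48 (mod 56). Since 48 ≡ 20 (mod 28) and 28 ∣ 56, we get n ≡ 20 (mod 28).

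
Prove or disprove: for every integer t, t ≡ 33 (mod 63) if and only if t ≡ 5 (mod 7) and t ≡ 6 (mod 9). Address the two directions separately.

(⟹) Suppose t ≡ 33 (mod 63); write t = 63j + 33. Since 7 ∣ 63, reducing mod 7 gives t ≡ 33 ≡ 5 (mod 7); since 9 ∣ 63, reducing mod 9 gives t ≡ 33 ≡ 6 (mod 9).

(⟸) Conversely, if t ≡ 5 (mod 7) and t ≡ 6 (mod 9), then by the Chinese remainder theorem t ≡ 33 (mod 63). This is exactly t ≡ 33 (mod 63).

Both implications hold.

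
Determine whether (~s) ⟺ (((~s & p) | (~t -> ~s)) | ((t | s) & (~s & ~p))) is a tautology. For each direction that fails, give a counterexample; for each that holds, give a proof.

Only the forward direction holds.

[⇒] Assume the antecedent. If t is true, the consequent reduces to true regardless of the other variables. If t is false, the antecedent forces (t = F, s = F, p = F) or (t = F, s = F, p = T), and the consequent holds there. Either way the consequent holds.

[⇐] This fails. Under t = T, s = T, p = F, the left side is false but the right side is true.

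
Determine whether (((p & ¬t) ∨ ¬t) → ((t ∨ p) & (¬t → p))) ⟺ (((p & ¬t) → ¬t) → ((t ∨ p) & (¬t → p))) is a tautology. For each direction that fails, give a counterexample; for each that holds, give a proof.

Both directions hold.

(→) Assume the antecedent. If t is true, the consequent reduces to true regardless of the other variables. If t is false, the antecedent forces (t = F, p = T), and the consequent holds there. Either way the consequent holds.

(←) Assume the antecedent. If t is true, the consequent reduces to true regardless of the other variables. If t is false, the antecedent forces (t = F, p = T), and the consequent holds there. Either way the consequent holds.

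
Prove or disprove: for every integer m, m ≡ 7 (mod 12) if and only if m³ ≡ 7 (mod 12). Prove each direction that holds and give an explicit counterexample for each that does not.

Converse. For the converse, argue contrapositively. If m ≢ 7 (mod 12), then m is congruent to one of 0, 1, 2, 3, 4, 5, 6, 8, 9, 10, 11 modulo 12, and these give m³ ≡ 0, 1, 8, 3, 4, 5, 0, 8, 9, 4, 11 respectively — never 7.

Forward direction. Suppose m ≡ 7 (mod 12). Write m = 12j + 7. Then (12j + 7)³ = 1728j³ + 3024j² + 1764j + 343 = 12(144j³ + 252j² + 147j + 28) + 7, so m³ ≡ 7 (mod 12).

Both implications hold.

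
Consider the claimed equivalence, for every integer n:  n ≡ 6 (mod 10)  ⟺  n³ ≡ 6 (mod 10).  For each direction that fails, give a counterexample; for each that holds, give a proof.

(⇒) Suppose n ≡ 6 (mod 10). Write n = 10j + 6. Then (10j + 6)³ = 1000j³ + 1800j² + 1080j + 216 = 10(100j³ + 180j² + 108j + 21) + 6, so n³ ≡ 6 (mod 10).

(⇐) Conversely, suppose n³ ≡ 6 (mod 10). The only residue r in {0, …, 9} with r³ ≡ 6 (mod 10) is r = 6, so n ≡ 6 (mod 10).

The biconditional holds.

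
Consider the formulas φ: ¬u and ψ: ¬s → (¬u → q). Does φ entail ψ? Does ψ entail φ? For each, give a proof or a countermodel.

(⟹) This fails. Under s = F, q = F, u = F, the left side is true but the right side is false.

(⟸) This fails. Under s = F, q = F, u = T, the left side is false but the right side is true.

Neither direction holds.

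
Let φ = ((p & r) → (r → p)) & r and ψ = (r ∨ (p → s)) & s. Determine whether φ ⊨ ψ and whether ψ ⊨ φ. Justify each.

[⇒] This fails. Under r = T, p = F, s = F, the left side is true but the right side is false.

[⇐] This fails. Under r = F, p = F, s = T, the left side is false but the right side is true.

Neither direction holds.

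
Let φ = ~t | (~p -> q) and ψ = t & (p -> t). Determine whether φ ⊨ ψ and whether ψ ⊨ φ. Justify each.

Forward direction. This fails. Under p = F, t = F, q = F, the left side is true but the right side is false.

Converse. This fails. Under p = F, t = T, q = F, the left side is false but the right side is true.

Both directions fail.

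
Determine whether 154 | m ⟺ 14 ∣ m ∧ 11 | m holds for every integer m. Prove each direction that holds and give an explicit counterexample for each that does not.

(→) If 154 ∣ m, write m = 154q. Since 154 = 11·14, m = 14·(11q), so 14 ∣ m; and since 154 = 14·11, m = 11·(14q), so 11 ∣ m.

(←) Suppose 14 ∣ m and 11 ∣ m. Any common multiple of 14 and 11 is a multiple of their lcm; here gcd(14, 11) = 1, so lcm(14, 11) = 14·11 = 154, so 154 ∣ m.

The biconditional holds.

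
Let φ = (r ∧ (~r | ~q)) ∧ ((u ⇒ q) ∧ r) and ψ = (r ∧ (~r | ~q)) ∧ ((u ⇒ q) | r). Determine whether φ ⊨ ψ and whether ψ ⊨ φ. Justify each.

(⇒) Assume the antecedent. If r is true, the antecedent forces (r = T, q = F, u = F), and the consequent holds there. If r is false, the antecedent cannot hold. Either way the consequent holds.

(⇐) This fails. Under r = T, q = F, u = T, the left side is false but the right side is true.

Not equivalent: only (⇒) holds.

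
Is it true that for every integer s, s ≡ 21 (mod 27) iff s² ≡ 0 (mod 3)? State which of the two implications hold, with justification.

Only the forward implication holds.

[⇒] Suppose s ≡ 21 (mod 27). Then s² ≡ 21² = 441 (mod 27), and since 3 ∣ 27, also s² ≡ 0 (mod 3).

[⇐] This fails: take s = 0. Then 0² = 0 ≡ 0 (mod 3), yet 0 ≡ 0 (mod 27), not 21.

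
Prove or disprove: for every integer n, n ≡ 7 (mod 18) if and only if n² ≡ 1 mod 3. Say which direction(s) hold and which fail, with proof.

[⇒] Suppose n ≡ 7 (mod 18). Then n² ≡ 7² = 49 (mod 18), and since 3 ∣ 18, also n² ≡ 1 (mod 3).

[⇐] This fails: take n = 1. Then 1² = 1 ≡ 1 (mod 3), yet 1 ≡ 1 (mod 18), not 7.

Only the forward direction holds.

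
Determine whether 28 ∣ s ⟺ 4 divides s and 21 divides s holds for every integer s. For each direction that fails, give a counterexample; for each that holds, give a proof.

The forward direction fails; the converse holds.

(⟹) This fails: take s = 28. Certainly 28 ∣ 28, but 21 ∤ 28.

(⟸) Suppose 4 ∣ s and 21 ∣ s. Any common multiple of 4 and 21 is a multiple of their lcm; here gcd(4, 21) = 1, so lcm(4, 21) = 4·21 = 84, so 84 ∣ s. Since 28 ∣ 84, it follows that 28 ∣ s.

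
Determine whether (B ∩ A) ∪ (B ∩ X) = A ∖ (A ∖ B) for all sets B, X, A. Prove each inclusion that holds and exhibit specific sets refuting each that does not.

(⊆) This inclusion fails. Take B = {1}, X = {1}, A = ∅; then 1 ∈ (B ∩ A) ∪ (B ∩ X) but 1 ∉ A ∖ (A ∖ B).

(⊇) Let x ∈ A ∖ (A ∖ B). Then either x ∈ B ∩ A and x ∉ X; or x ∈ B ∩ X ∩ A. In each case x ∈ (B ∩ A) ∪ (B ∩ X), so A ∖ (A ∖ B) ⊆ (B ∩ A) ∪ (B ∩ X).

(⊆) fails; (⊇) holds.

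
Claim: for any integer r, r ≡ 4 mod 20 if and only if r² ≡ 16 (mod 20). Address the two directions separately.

[⇐] This fails: take r = 6. Then 6² = 36 ≡ 16 (mod 20), yet 6 ≡ 6 (mod 20), not 4.

[⇒] Suppose r ≡ 4 mod 20. Write r = 20j + 4. Then (20j + 4)² = 400j² + 160j + 16 = 20(20j² + 8j) + 16, so r² ≡ 16 (mod 20).

The forward direction holds; the converse fails.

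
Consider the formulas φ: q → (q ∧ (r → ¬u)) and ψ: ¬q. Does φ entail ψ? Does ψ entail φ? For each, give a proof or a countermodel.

Forward direction. This fails. Under r = F, q = T, u = F, the left side is true but the right side is false.

Converse. Assume the antecedent. If r is true, the antecedent forces (r = T, q = F, u = F) or (r = T, q = F, u = T), and q → (q ∧ (r → ¬u)) holds there. If r is false, q → (q ∧ (r → ¬u)) reduces to true regardless of the other variables. Either way q → (q ∧ (r → ¬u)) holds.

Not equivalent: only (⇐) holds.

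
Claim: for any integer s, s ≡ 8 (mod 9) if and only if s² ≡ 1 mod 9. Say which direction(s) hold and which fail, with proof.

Converse. This fails: take s = 1. Then 1² = 1 ≡ 1 (mod 9), yet 1 ≡ 1 (mod 9), not 8.

Forward direction. Suppose s ≡ 8 (mod 9). Write s = 9j + 8. Then (9j + 8)² = 81j² + 144j + 64 = 9(9j² + 16j + 7) + 1, so s² ≡ 1 (mod 9).

Only the forward implication holds.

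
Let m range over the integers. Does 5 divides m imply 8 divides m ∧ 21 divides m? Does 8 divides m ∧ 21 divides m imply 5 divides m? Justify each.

[⇒] This fails: take m = 5. Certainly 5 ∣ 5, but 8 ∤ 5.

[⇐] This fails: take m = 168. Both 8 ∣ 168 and 21 ∣ 168, yet 168 is not a multiple of 5 (since 168 = 33·5 + 3), so 5 ∤ 168.

(⇒) fails and (⇐) fails.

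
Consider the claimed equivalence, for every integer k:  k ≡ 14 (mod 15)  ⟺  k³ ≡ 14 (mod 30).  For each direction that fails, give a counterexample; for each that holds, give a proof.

(⟹) This fails: take k = 29. Then 29 ≡ 14 (mod 15), but 29³ = 24389 ≡ 29 (mod 30), not 14.

(⟸) Conversely, the residues r modulo 30 with r³ ≡ 14 (mod 30) are exactly {14}, and each is ≡ 14 (mod 15).

The forward direction fails; the converse holds.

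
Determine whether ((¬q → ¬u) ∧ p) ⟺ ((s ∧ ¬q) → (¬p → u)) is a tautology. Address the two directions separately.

Only the forward direction holds.

[⇒] Assume the antecedent. If p is true, (s ∧ ¬q) → (¬p → u) reduces to true regardless of the other variables. If p is false, the antecedent cannot hold. Either way (s ∧ ¬q) → (¬p → u) holds.

[⇐] This fails. Under s = F, p = F, u = F, q = F, the left side is false but the right side is true.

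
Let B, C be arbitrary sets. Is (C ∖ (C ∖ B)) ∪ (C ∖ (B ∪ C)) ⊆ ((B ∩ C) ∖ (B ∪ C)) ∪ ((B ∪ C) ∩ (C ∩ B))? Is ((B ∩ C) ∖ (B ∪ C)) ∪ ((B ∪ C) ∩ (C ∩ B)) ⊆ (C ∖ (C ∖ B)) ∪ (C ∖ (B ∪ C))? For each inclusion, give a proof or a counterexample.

(⊆) Let x ∈ (C ∖ (C ∖ B)) ∪ (C ∖ (B ∪ C)). Then x ∈ B ∩ C, from which x ∈ ((B ∩ C) ∖ (B ∪ C)) ∪ ((B ∪ C) ∩ (C ∩ B)).

(⊇) Let x ∈ ((B ∩ C) ∖ (B ∪ C)) ∪ ((B ∪ C) ∩ (C ∩ B)). Then x ∈ B ∩ C, from which x ∈ (C ∖ (C ∖ B)) ∪ (C ∖ (B ∪ C)).

Both inclusions hold; the sets are equal.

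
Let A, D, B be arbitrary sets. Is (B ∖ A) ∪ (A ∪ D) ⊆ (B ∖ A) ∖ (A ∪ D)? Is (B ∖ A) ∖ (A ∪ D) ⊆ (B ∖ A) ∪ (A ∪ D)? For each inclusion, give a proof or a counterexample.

(⊆) fails; (⊇) holds.

(⊇) Let x ∈ (B ∖ A) ∖ (A ∪ D). Then x ∈ B and x ∉ A, D, from which x ∈ (B ∖ A) ∪ (A ∪ D).

(⊆) This inclusion fails. Take A = {1}, D = ∅, B = ∅; then 1 ∈ (B ∖ A) ∪ (A ∪ D) but 1 ∉ (B ∖ A) ∖ (A ∪ D).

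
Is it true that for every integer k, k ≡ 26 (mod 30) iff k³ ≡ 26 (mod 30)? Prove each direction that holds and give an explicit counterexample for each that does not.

(⇐) Suppose k³ ≡ 26 (mod 30). The only residue r in {0, …, 29} with r³ ≡ 26 (mod 30) is r = 26, so k ≡ 26 (mod 30).

(⇒) Suppose k ≡ 26 (mod 30). Write k = 30j + 26. Then (30j + 26)³ = 27000j³ + 70200j² + 60840j + 17576 = 30(900j³ + 2340j² + 2028j + 585) + 26, so k³ ≡ 26 (mod 30).

Both directions hold.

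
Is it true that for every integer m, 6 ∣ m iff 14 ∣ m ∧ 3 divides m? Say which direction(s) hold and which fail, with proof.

Not equivalent: only (⇐) holds.

(⟹) This fails: take m = 6. Certainly 6 ∣ 6, but 14 ∤ 6.

(⟸) Suppose 14 ∣ m and 3 ∣ m. Any common multiple of 14 and 3 is a multiple of their lcm; here gcd(14, 3) = 1, so lcm(14, 3) = 14·3 = 42, so 42 ∣ m. Since 6 ∣ 42, it follows that 6 ∣ m.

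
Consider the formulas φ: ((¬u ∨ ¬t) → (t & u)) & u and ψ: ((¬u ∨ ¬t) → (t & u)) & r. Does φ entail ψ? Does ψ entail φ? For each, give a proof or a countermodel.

Forward direction. This fails. Under u = T, t = T, r = F, the left side is true but the right side is false.

Converse. Assume the antecedent. If u is true, the antecedent forces (u = T, t = T, r = T), and ((¬u ∨ ¬t) → (t & u)) & u holds there. If u is false, the antecedent cannot hold. Either way ((¬u ∨ ¬t) → (t & u)) & u holds.

The forward direction fails; the converse holds.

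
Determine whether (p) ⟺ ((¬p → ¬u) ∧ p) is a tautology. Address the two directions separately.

Both directions hold; the statement is true.

(⟹) Assume the antecedent. If u is true, the antecedent forces (u = T, p = T), and (¬p → ¬u) ∧ p holds there. If u is false, the antecedent forces (u = F, p = T), and (¬p → ¬u) ∧ p holds there. Either way (¬p → ¬u) ∧ p holds.

(⟸) Assume the antecedent. If u is true, the antecedent forces (u = T, p = T), and p holds there. If u is false, the antecedent forces (u = F, p = T), and p holds there. Either way p holds.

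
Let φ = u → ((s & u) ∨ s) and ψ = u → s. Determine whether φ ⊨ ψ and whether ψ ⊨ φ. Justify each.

Equivalent; both directions hold.

(⇒) Assume the antecedent. If u is true, the antecedent forces (u = T, s = T), and u → s holds there. If u is false, u → s reduces to true regardless of the other variables. Either way u → s holds.

(⇐) Assume the antecedent. If u is true, the antecedent forces (u = T, s = T), and u → ((s & u) ∨ s) holds there. If u is false, u → ((s & u) ∨ s) reduces to true regardless of the other variables. Either way u → ((s & u) ∨ s) holds.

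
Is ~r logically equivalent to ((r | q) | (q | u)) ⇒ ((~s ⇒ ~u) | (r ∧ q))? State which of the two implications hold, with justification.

(⟹) This fails. Under s = F, r = F, u = T, q = F, the left side is true but the right side is false.

(⟸) This fails. Under s = F, r = T, u = F, q = F, the left side is false but the right side is true.

(⇒) fails and (⇐) fails.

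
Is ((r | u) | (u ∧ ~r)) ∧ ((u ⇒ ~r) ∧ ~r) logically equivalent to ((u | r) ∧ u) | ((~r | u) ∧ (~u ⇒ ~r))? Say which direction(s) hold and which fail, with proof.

[⇒] Assume the antecedent. If r is true, the antecedent cannot hold. If r is false, the consequent reduces to true regardless of the other variables. Either way the consequent holds.

[⇐] This fails. Under r = F, u = F, the left side is false but the right side is true.

Only the forward implication holds.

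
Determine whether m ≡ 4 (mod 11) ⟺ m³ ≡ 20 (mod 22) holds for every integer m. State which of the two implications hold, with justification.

The forward direction fails; the converse holds.

[⇒] This fails: take m = 15. Then 15 ≡ 4 (mod 11), but 15³ = 3375 ≡ 9 (mod 22), not 20.

[⇐] Conversely, the residues r modulo 22 with r³ ≡ 20 (mod 22) are exactly {4}, and each is ≡ 4 (mod 11).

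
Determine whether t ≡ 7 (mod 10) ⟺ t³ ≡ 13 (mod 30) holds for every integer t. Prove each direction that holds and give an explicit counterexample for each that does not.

Forward direction. This fails: take t = 17. Then 17 ≡ 7 (mod 10), but 17³ = 4913 ≡ 23 (mod 30), not 13.

Converse. The residues r modulo 30 with r³ ≡ 13 (mod 30) are exactly {7}, and each is ≡ 7 (mod 10).

Only the converse holds.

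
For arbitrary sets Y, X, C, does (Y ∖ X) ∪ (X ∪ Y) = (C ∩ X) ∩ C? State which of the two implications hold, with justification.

(⊆) This inclusion fails. Take Y = {1}, X = ∅, C = ∅; then 1 ∈ (Y ∖ X) ∪ (X ∪ Y) but 1 ∉ (C ∩ X) ∩ C.

(⊇) Let x ∈ (C ∩ X) ∩ C. Then either x ∈ X ∩ C and x ∉ Y; or x ∈ Y ∩ X ∩ C. In each case x ∈ (Y ∖ X) ∪ (X ∪ Y), so (C ∩ X) ∩ C ⊆ (Y ∖ X) ∪ (X ∪ Y).

(⊆) fails; (⊇) holds.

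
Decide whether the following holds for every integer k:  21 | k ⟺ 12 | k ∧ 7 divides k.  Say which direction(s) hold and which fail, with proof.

[⇒] This fails: take k = 21. Certainly 21 ∣ 21, but 12 ∤ 21.

[⇐] Suppose 12 ∣ k and 7 ∣ k. Any common multiple of 12 and 7 is a multiple of their lcm; here gcd(12, 7) = 1, so lcm(12, 7) = 12·7 = 84, so 84 ∣ k. Since 21 ∣ 84, it follows that 21 ∣ k.

Only the reverse direction holds.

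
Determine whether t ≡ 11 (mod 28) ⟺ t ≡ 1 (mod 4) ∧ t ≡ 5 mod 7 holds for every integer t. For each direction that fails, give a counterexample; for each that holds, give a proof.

Forward direction. This fails: t = 11 gives 11 ≡ 11 (mod 28) but 11 ≡ 3 (mod 4), so the conjunction on the right does not hold.

Converse. This fails: t = 5 satisfies both congruences on the right (5 ≡ 1 mod 4 and 5 ≡ 5 mod 7) yet 5 ≡ 5 (mod 28), not 11.

Both directions fail.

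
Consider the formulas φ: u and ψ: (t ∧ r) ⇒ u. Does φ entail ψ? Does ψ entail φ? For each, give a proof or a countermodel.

The forward direction holds; the converse fails.

(⟹) Assume the antecedent. If r is true, the antecedent forces (r = T, t = F, u = T) or (r = T, t = T, u = T), and (t ∧ r) ⇒ u holds there. If r is false, (t ∧ r) ⇒ u reduces to true regardless of the other variables. Either way (t ∧ r) ⇒ u holds.

(⟸) This fails. Under r = F, t = F, u = F, the left side is false but the right side is true.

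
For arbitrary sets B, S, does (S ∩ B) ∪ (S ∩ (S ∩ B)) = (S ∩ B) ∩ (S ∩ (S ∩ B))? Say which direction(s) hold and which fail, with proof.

Both inclusions hold.

(⟸) Let x ∈ (S ∩ B) ∩ (S ∩ (S ∩ B)). Then x ∈ B ∩ S, from which x ∈ (S ∩ B) ∪ (S ∩ (S ∩ B)).

(⟹) Let x ∈ (S ∩ B) ∪ (S ∩ (S ∩ B)). Then x ∈ B ∩ S, from which x ∈ (S ∩ B) ∩ (S ∩ (S ∩ B)).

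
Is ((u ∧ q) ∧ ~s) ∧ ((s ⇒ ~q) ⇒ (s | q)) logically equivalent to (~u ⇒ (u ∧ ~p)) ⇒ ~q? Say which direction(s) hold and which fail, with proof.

Both directions fail.

Forward direction. This fails. Under u = T, p = F, q = T, s = F, the left side is true but the right side is false.

Converse. This fails. Under u = F, p = F, q = F, s = F, the left side is false but the right side is true.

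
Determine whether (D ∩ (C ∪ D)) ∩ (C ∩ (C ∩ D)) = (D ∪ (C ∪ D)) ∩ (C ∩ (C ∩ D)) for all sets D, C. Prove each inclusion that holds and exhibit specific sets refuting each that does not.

The two sets are equal.

(⊇) Let x ∈ (D ∪ (C ∪ D)) ∩ (C ∩ (C ∩ D)). Then x ∈ D ∩ C, from which x ∈ (D ∩ (C ∪ D)) ∩ (C ∩ (C ∩ D)).

(⊆) Let x ∈ (D ∩ (C ∪ D)) ∩ (C ∩ (C ∩ D)). Then x ∈ D ∩ C, from which x ∈ (D ∪ (C ∪ D)) ∩ (C ∩ (C ∩ D)).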